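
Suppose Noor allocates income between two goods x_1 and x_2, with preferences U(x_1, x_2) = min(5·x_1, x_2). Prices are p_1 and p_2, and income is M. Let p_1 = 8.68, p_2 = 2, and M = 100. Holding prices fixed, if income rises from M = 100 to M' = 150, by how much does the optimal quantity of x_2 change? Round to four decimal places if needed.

Δx_2* = 13.3833

Leontief preferences: the optimum is at the kink where x_1/1 = x_2/5, i.e. x_2 = 5·x_1.
Budget: p_1·x_1 + p_2·5·x_1 = M, so (p_1 + 5·p_2)·x_1 = M.
Demand: x_1*(p_1,p_2,M) = M/(p_1 + 5·p_2), x_2* = 5·M/(p_1 + 5·p_2).
Here 8.68 + 5·2 = 18.68, giving x_2* = 26.7666.
At M' = 150: x_2* = 40.1499. Change: 40.1499 − 26.7666 = 13.3833.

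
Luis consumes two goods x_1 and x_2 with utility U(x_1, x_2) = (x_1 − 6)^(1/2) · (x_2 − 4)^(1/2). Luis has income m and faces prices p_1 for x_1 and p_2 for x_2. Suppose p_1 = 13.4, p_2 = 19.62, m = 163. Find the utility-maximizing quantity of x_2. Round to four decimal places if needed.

x_2* = 4.105

Discretionary income = 163 − 6·13.4 − 4·19.62 = 4.12; x_2* = 4 + 0.5·4.12/19.62 = 4.105.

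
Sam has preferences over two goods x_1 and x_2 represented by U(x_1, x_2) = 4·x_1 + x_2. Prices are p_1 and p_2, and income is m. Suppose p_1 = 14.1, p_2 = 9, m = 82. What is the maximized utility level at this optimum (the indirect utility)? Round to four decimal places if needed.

V = 23.2624

Perfect substitutes: compare marginal utility per dollar. 4/p_1 vs 1/p_2 → 0.2837 vs 0.1111.
x_1 gives more utility per dollar, so spend all income on x_1: x_1* = m/p_1, x_2* = 0.
Numerically: x_1* = 5.8156, x_2* = 0.
Utility at the optimum: U(5.8156, 0) = 23.2624.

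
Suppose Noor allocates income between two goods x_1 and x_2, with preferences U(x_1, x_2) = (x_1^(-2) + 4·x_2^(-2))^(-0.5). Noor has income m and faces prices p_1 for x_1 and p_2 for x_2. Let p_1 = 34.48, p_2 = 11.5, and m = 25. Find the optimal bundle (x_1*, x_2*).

With the ratio pinned down, the budget gives x_1* = m/(p_1 + p_2·(x_2/x_1)) and x_2* = (x_2/x_1)·x_1*.
Numerically x_2/x_1 = 2.288986, so x_1* = 25/(34.48 + 11.5·2.288986) = 0.4112 and x_2* = 2.288986·0.4112 = 0.9411.

x_1* = 0.4112, x_2* = 0.9411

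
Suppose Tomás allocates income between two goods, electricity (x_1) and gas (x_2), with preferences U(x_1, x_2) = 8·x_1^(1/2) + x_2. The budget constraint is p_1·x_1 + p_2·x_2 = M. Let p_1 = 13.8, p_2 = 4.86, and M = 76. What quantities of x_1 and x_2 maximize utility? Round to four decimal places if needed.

Set MRS = p_1/p_2: 4·x_1^(−1/2) = p_1/p_2.
Solve: √x_1 = 4·p_2/p_1, so x_1*(p_1,p_2) = (4·p_2/p_1)², and x_2* = (M − p_1·x_1*)/p_2.
Plugging in: x_1* = (4·4.86/13.8)² = 1.9844, x_2* = 10.0031.

x_1* = 1.9844, x_2* = 10.0031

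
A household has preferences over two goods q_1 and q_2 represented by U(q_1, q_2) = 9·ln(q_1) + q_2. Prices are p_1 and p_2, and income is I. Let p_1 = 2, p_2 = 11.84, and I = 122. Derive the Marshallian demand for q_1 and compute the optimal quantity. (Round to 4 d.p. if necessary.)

Set MRS = p_1/p_2: (9/q_1)/1 = p_1/p_2.
So q_1*(p_1,p_2) = 9·p_2/p_1, independent of income; and q_2* = (I − 9·p_2)/p_2.
At the given prices: q_1* = 9·11.84/2 = 53.28.

q_1* = 53.28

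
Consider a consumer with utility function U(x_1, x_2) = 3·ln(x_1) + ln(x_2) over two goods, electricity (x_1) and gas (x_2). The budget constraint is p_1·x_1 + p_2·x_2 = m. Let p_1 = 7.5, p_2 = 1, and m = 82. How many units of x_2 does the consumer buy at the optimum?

Demand: x_1*(p_1,p_2,m) = 0.75·m/p_1 and x_2* = 0.25·m/p_2.
At p_1=7.5, p_2=1, m=82: x_2* = 0.25·82/1 = 20.5.

x_2* = 20.5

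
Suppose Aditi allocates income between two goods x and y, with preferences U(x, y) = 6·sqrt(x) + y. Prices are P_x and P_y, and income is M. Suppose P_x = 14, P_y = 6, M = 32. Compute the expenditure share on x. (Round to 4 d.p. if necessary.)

share on x = 0.7232

Set MRS = P_x/P_y: 3·x^(−1/2) = P_x/P_y.
Solve: √x = 3·P_y/P_x, so x*(P_x,P_y) = (3·P_y/P_x)², and y* = (M − P_x·x*)/P_y.
Plugging in: x* = (3·6/14)² = 1.6531, y* = 1.4762.
Expenditure on x: 14·1.6531 = 23.1429; share = 0.7232.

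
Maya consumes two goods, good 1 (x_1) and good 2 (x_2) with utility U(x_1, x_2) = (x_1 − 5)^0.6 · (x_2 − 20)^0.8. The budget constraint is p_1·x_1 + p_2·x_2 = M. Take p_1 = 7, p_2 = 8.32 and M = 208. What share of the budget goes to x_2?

share on x_2 = 0.8181

After buying the subsistence bundle (5, 20), a share 3/7 of the remaining income goes to x_1: x_1* = 5 + 3/7·(M − 5p_1 − 20p_2)/p_1.
Discretionary income = 208 − 5·7 − 20·8.32 = 6.6; x_1* = 5 + 3/7·6.6/7 = 5.4041; x_2* = 20 + 4/7·6.6/8.32 = 20.4533.
Expenditure on x_2: 8.32·20.4533 = 170.1714; share = 0.8181.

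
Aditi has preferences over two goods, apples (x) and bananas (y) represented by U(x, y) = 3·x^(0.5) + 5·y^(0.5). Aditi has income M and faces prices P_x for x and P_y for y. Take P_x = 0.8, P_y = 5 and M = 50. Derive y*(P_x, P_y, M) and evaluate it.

y* = 3.0769

From the CES first-order condition, (3/5)·(y/x)^(0.5) = P_x/P_y.
Solve for the ratio: y/x = [(5/3)·P_x/P_y]^(2).
Substitute y = (y/x)·x into the budget: x* = M/(P_x + P_y·(y/x)).
Numerically y/x = 0.071111, so x* = 50/(0.8 + 5·0.071111) = 43.2692 and y* = 0.071111·43.2692 = 3.0769.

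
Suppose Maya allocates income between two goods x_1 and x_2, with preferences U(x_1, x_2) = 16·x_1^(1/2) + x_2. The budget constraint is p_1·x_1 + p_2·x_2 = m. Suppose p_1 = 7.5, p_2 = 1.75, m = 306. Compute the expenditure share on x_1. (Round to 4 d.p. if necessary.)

Plugging in: x_1* = (8·1.75/7.5)² = 3.4844, x_2* = 159.9238.
Expenditure on x_1: 7.5·3.4844 = 26.1333; share = 0.0854.

share on x_1 = 0.0854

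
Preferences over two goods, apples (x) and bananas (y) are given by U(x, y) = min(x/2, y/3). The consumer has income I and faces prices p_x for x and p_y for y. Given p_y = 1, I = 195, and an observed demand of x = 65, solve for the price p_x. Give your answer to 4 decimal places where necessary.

p_x = 1.5

Leontief preferences: the optimum is at the kink where x/2 = y/3, i.e. y = (3/2)·x.
Budget: p_x·x + p_y·(3/2)·x = I, so (2·p_x + 3·p_y)·x = 2·I.
Demand: x*(p_x,p_y,I) = 2·I/(2·p_x + 3·p_y), y* = 3·I/(2·p_x + 3·p_y).
Set x* = 65 in the demand function and solve for p_x: p_x = 1.5.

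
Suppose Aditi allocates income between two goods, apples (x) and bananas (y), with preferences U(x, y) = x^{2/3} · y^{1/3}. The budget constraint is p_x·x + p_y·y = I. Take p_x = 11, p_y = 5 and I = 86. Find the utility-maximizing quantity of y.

y* = 5.7333

The MRS is 2·y/x. Set MRS = p_x/p_y.
So 2/3·p_y·y = 1/3·p_x·x; combined with the budget, a share 2/3 of income goes to x.
Demand: x*(p_x,p_y,I) = 2/3·I/p_x and y* = 1/3·I/p_y.
At p_x=11, p_y=5, I=86: y* = 1/3·86/5 = 5.7333.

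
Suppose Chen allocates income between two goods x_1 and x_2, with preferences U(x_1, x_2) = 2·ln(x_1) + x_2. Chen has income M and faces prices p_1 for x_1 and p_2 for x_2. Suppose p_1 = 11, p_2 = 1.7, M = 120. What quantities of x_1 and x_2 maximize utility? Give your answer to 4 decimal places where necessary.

Set MRS = p_1/p_2: (2/x_1)/1 = p_1/p_2.
So x_1*(p_1,p_2) = 2·p_2/p_1, independent of income; and x_2* = (M − 2·p_2)/p_2.
At the given prices: x_1* = 2·1.7/11 = 0.3091, and x_2* = 68.5882.

x_1* = 0.3091, x_2* = 68.5882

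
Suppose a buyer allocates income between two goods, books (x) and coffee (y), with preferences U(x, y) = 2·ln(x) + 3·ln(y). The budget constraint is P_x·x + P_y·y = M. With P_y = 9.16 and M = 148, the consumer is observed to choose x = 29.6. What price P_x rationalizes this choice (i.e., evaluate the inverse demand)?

P_x = 2

MU_x/MU_y = (2·y)/(3·x); tangency sets this equal to P_x/P_y.
Rearranging, P_y·y = (3/2)·P_x·x. Substituting into the budget gives P_x·x·(1 + (3/2)) = M.
Demand: x*(P_x,P_y,M) = 0.4·M/P_x and y* = 0.6·M/P_y.
Set x* = 29.6 in the demand function and solve for P_x: P_x = 2.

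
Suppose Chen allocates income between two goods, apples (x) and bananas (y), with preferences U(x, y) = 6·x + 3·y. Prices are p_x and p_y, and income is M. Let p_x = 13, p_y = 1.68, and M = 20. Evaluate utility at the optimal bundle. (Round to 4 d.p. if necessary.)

Linear utility — the consumer picks whichever good has higher MU/price: 6/13 = 0.4615 vs 3/1.68 = 1.7857.
y gives more utility per dollar, so spend all income on y: y* = M/p_y, x* = 0.
Numerically: x* = 0, y* = 11.9048.
Utility at the optimum: U(0, 11.9048) = 35.7143.

V = 35.7143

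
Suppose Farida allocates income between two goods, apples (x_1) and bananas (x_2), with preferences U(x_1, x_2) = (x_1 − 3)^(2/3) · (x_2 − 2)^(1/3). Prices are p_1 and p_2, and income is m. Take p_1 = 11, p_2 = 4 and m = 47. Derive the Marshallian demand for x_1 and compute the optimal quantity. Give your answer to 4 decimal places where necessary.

x_1* = 3.3636

Discretionary income = 47 − 3·11 − 2·4 = 6; x_1* = 3 + 2/3·6/11 = 3.3636.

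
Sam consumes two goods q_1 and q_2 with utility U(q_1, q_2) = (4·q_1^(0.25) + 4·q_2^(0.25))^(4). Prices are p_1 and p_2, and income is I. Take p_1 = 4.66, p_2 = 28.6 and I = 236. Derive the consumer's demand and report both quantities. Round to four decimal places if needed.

From the CES first-order condition, (q_2/q_1)^(0.75) = p_1/p_2.
Hence q_2/q_1 = (p_1/p_2)^(1/(0.75)), i.e. raised to the 4/3 power.
Substitute q_2 = (q_2/q_1)·q_1 into the budget: q_1* = I/(p_1 + p_2·(q_2/q_1)).
Numerically q_2/q_1 = 0.088994, so q_1* = 236/(4.66 + 28.6·0.088994) = 32.754 and q_2* = 0.088994·32.754 = 2.9149.

q_1* = 32.754, q_2* = 2.9149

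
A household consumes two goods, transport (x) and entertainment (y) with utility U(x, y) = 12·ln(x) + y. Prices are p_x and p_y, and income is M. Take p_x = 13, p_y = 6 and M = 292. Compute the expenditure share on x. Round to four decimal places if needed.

MU_x = 12/x, MU_y = 1. Tangency: 12/x = p_x/p_y.
So x*(p_x,p_y) = 12·p_y/p_x, independent of income; and y* = (M − 12·p_y)/p_y.
At the given prices: x* = 12·6/13 = 5.5385, and y* = 36.6667.
Expenditure on x: 13·5.5385 = 72; share = 0.2466.

share on x = 0.2466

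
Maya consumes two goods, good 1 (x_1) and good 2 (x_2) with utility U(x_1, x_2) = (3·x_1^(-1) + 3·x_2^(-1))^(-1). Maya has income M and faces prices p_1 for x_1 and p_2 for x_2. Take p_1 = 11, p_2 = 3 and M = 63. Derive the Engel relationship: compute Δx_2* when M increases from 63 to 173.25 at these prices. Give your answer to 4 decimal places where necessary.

MU_x_1 ∝ 3·x_1^(-2), MU_x_2 ∝ 3·x_2^(-2), so MRS = (x_2/x_1)^(2) = p_1/p_2.
Solve for the ratio: x_2/x_1 = [p_1/p_2]^(0.5).
With the ratio pinned down, the budget gives x_1* = M/(p_1 + p_2·(x_2/x_1)) and x_2* = (x_2/x_1)·x_1*.
Numerically x_2/x_1 = 1.914854, so x_1* = 63/(11 + 3·1.914854) = 3.7624 and x_2* = 1.914854·3.7624 = 7.2045.
At M' = 173.25: x_2* = 19.8123. Change: 19.8123 − 7.2045 = 12.6078.

Δx_2* = 12.6078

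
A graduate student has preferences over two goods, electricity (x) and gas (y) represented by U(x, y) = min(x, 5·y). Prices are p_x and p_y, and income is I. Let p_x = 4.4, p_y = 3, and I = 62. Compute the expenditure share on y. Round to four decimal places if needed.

share on y = 0.12

Demand: x*(p_x,p_y,I) = 5·I/(5·p_x + p_y), y* = I/(5·p_x + p_y).
Here 5·4.4 + 3 = 25, giving x* = 12.4 and y* = 2.48.
Expenditure on y: 3·2.48 = 7.44; share = 0.12.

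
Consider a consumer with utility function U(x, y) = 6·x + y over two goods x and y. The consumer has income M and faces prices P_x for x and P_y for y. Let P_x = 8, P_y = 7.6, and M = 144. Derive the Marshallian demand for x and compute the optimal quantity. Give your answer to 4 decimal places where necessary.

x* = 18

Numerically: x* = 18, y* = 0.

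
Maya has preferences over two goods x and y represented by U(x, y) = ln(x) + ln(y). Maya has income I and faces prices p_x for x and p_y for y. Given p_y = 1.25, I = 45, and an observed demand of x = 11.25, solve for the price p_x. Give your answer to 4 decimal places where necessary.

Tangency: MRS = y/x = p_x/p_y.
Rearranging, p_y·y = p_x·x. Substituting into the budget gives p_x·x·(1 + 1) = I.
Demand: x*(p_x,p_y,I) = 0.5·I/p_x and y* = 0.5·I/p_y.
Set x* = 11.25 in the demand function and solve for p_x: p_x = 2.

p_x = 2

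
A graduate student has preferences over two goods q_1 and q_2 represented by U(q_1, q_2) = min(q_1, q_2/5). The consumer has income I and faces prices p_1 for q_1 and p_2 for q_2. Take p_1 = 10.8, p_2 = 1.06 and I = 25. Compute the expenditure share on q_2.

Here 10.8 + 5·1.06 = 16.1, giving q_1* = 1.5528 and q_2* = 7.764.
Expenditure on q_2: 1.06·7.764 = 8.2298; share = 0.3292.

share on q_2 = 0.3292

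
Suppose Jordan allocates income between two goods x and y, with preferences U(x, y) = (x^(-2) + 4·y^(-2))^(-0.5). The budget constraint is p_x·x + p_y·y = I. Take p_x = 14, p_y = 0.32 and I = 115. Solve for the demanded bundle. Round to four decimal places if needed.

x* = 7.2831, y* = 40.7378

With the ratio pinned down, the budget gives x* = I/(p_x + p_y·(y/x)) and y* = (y/x)·x*.
Numerically y/x = 5.593445, so x* = 115/(14 + 0.32·5.593445) = 7.2831 and y* = 5.593445·7.2831 = 40.7378.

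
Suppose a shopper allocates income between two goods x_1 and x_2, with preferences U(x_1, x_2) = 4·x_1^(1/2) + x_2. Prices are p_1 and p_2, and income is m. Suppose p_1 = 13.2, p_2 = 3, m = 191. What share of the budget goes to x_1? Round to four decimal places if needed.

share on x_1 = 0.0143

Utility is quasi-linear in x_2; the FOC for x_1 is 2/√x_1 = p_1/p_2.
Thus x_1* = (2·p_2/p_1)² — independent of m — with the rest of income spent on x_2.
Plugging in: x_1* = (2·3/13.2)² = 0.2066, x_2* = 62.7576.
Expenditure on x_1: 13.2·0.2066 = 2.7273; share = 0.0143.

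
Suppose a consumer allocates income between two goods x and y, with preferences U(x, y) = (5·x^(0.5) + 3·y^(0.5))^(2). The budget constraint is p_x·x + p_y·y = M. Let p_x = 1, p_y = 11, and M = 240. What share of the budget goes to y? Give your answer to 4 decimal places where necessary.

Numerically y/x = 0.002975, so x* = 240/(1 + 11·0.002975) = 232.3944 and y* = 0.002975·232.3944 = 0.6914.
Expenditure on y: 11·0.6914 = 7.6056; share = 0.0317.

share on y = 0.0317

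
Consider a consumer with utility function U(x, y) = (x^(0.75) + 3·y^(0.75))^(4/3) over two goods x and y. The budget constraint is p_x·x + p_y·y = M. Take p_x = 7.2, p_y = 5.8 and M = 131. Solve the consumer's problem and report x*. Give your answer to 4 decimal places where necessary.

x* = 0.1167

Substitute y = (y/x)·x into the budget: x* = M/(p_x + p_y·(y/x)).
Numerically y/x = 192.354801, so x* = 131/(7.2 + 5.8·192.354801) = 0.1167.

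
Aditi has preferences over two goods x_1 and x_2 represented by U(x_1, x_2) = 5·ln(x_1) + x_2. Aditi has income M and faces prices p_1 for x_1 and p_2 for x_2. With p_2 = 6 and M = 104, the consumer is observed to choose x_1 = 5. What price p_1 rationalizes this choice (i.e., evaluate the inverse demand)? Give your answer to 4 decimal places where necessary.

p_1 = 6

Set MRS = p_1/p_2: (5/x_1)/1 = p_1/p_2.
So x_1*(p_1,p_2) = 5·p_2/p_1, independent of income; and x_2* = (M − 5·p_2)/p_2.
Set x_1* = 5 in the demand function and solve for p_1: p_1 = 6.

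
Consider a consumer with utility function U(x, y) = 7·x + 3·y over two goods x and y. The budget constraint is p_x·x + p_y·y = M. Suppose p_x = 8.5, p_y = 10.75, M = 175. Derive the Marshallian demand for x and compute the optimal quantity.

x* = 20.5882

Linear utility — the consumer picks whichever good has higher MU/price: 7/8.5 = 0.8235 vs 3/10.75 = 0.2791.
x gives more utility per dollar, so spend all income on x: x* = M/p_x, y* = 0.
Numerically: x* = 20.5882, y* = 0.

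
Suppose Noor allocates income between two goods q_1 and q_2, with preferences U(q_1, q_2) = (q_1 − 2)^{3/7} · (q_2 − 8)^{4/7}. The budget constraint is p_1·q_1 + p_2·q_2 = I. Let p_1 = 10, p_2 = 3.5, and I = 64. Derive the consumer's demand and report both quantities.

q_1* = 2.6857, q_2* = 10.6122

Discretionary income = 64 − 2·10 − 8·3.5 = 16; q_1* = 2 + 3/7·16/10 = 2.6857; q_2* = 8 + 4/7·16/3.5 = 10.6122.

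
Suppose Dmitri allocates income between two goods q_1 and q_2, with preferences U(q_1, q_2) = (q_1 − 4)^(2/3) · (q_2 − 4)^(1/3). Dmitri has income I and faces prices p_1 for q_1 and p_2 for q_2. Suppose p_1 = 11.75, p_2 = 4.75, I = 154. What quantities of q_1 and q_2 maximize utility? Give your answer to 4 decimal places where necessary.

Discretionary income = 154 − 4·11.75 − 4·4.75 = 88; q_1* = 4 + 2/3·88/11.75 = 8.9929; q_2* = 4 + 1/3·88/4.75 = 10.1754.

q_1* = 8.9929, q_2* = 10.1754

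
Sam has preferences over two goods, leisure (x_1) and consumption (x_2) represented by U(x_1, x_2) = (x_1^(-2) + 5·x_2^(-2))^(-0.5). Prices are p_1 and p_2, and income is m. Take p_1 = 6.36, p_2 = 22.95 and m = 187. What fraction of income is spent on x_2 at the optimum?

share on x_2 = 0.8009

From the CES first-order condition, (1/5)·(x_2/x_1)^(3) = p_1/p_2.
Hence x_2/x_1 = (5·p_1/p_2)^(1/(3)), i.e. raised to the 1/3 power.
With the ratio pinned down, the budget gives x_1* = m/(p_1 + p_2·(x_2/x_1)) and x_2* = (x_2/x_1)·x_1*.
Numerically x_2/x_1 = 1.114846, so x_1* = 187/(6.36 + 22.95·1.114846) = 5.8537 and x_2* = 1.114846·5.8537 = 6.526.
Expenditure on x_2: 22.95·6.526 = 149.7706; share = 0.8009.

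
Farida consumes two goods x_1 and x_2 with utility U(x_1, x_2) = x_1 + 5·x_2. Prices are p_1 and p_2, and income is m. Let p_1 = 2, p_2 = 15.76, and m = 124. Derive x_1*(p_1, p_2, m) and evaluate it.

x_1* = 62

Perfect substitutes: compare marginal utility per dollar. 1/p_1 vs 5/p_2 → 0.5 vs 0.3173.
x_1 gives more utility per dollar, so spend all income on x_1: x_1* = m/p_1, x_2* = 0.
Numerically: x_1* = 62, x_2* = 0.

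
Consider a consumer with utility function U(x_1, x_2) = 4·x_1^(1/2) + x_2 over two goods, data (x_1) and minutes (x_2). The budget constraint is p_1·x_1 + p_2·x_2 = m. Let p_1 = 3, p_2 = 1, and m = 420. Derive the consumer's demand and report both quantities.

x_1* = 0.4444, x_2* = 418.6667

Set MRS = p_1/p_2: 2·x_1^(−1/2) = p_1/p_2.
Solve: √x_1 = 2·p_2/p_1, so x_1*(p_1,p_2) = (2·p_2/p_1)², and x_2* = (m − p_1·x_1*)/p_2.
Plugging in: x_1* = (2·1/3)² = 0.4444, x_2* = 418.6667.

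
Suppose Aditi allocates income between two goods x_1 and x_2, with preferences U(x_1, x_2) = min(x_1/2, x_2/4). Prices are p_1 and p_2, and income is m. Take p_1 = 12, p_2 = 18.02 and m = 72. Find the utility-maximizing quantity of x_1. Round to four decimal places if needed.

With perfect complements, no substitution: consume in ratio x_1:x_2 = 2:4.
Budget: p_1·x_1 + p_2·2·x_1 = m, so (2·p_1 + 4·p_2)·x_1 = 2·m.
Demand: x_1*(p_1,p_2,m) = 2·m/(2·p_1 + 4·p_2), x_2* = 4·m/(2·p_1 + 4·p_2).
Here 2·12 + 4·18.02 = 96.08, giving x_1* = 1.4988.

x_1* = 1.4988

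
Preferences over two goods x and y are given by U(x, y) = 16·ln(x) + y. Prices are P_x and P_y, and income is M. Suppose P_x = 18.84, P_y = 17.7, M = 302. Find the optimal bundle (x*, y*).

Set MRS = P_x/P_y: (16/x)/1 = P_x/P_y.
So x*(P_x,P_y) = 16·P_y/P_x, independent of income; and y* = (M − 16·P_y)/P_y.
At the given prices: x* = 16·17.7/18.84 = 15.0318, and y* = 1.0621.

x* = 15.0318, y* = 1.0621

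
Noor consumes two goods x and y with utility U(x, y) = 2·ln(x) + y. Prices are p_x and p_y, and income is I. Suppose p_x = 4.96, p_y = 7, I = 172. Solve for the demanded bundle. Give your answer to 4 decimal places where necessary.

x* = 2.8226, y* = 22.5714

MU_x = 2/x, MU_y = 1. Tangency: 2/x = p_x/p_y.
So x*(p_x,p_y) = 2·p_y/p_x, independent of income; and y* = (I − 2·p_y)/p_y.
At the given prices: x* = 2·7/4.96 = 2.8226, and y* = 22.5714.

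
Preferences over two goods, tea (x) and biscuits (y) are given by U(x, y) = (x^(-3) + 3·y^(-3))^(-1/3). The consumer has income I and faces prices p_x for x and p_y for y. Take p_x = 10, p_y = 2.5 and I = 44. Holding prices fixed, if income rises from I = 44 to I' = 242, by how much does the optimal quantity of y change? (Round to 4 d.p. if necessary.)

Δy* = 25.1497

With the ratio pinned down, the budget gives x* = I/(p_x + p_y·(y/x)) and y* = (y/x)·x*.
Numerically y/x = 1.86121, so x* = 44/(10 + 2.5·1.86121) = 3.0028 and y* = 1.86121·3.0028 = 5.5888.
At I' = 242: y* = 30.7386. Change: 30.7386 − 5.5888 = 25.1497.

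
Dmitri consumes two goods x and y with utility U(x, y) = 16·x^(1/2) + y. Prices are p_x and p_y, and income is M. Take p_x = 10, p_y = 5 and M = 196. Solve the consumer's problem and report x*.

Plugging in: x* = (8·5/10)² = 16.

x* = 16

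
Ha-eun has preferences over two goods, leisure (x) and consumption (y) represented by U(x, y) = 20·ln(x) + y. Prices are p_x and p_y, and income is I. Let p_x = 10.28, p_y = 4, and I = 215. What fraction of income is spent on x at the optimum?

MU_x = 20/x, MU_y = 1. Tangency: 20/x = p_x/p_y.
So x*(p_x,p_y) = 20·p_y/p_x, independent of income; and y* = (I − 20·p_y)/p_y.
At the given prices: x* = 20·4/10.28 = 7.7821, and y* = 33.75.
Expenditure on x: 10.28·7.7821 = 80; share = 0.3721.

share on x = 0.3721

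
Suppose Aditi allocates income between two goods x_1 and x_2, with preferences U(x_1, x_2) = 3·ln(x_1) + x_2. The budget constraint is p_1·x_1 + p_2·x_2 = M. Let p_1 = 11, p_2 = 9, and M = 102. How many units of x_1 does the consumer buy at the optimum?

MU_x_1 = 3/x_1, MU_x_2 = 1. Tangency: 3/x_1 = p_1/p_2.
So x_1*(p_1,p_2) = 3·p_2/p_1, independent of income; and x_2* = (M − 3·p_2)/p_2.
At the given prices: x_1* = 3·9/11 = 2.4545.

x_1* = 2.4545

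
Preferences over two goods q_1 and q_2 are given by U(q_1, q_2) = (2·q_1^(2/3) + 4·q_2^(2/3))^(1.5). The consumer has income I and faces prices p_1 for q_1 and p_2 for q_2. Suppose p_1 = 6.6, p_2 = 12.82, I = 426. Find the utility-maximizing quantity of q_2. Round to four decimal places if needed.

q_2* = 22.58

MU_q_1 ∝ 2·q_1^(-1/3), MU_q_2 ∝ 4·q_2^(-1/3), so MRS = (1/2)·(q_2/q_1)^(1/3) = p_1/p_2.
Hence q_2/q_1 = (2·p_1/p_2)^(1/(1/3)), i.e. raised to the 3 power.
Substitute q_2 = (q_2/q_1)·q_1 into the budget: q_1* = I/(p_1 + p_2·(q_2/q_1)).
Numerically q_2/q_1 = 1.091585, so q_1* = 426/(6.6 + 12.82·1.091585) = 20.6855 and q_2* = 1.091585·20.6855 = 22.58.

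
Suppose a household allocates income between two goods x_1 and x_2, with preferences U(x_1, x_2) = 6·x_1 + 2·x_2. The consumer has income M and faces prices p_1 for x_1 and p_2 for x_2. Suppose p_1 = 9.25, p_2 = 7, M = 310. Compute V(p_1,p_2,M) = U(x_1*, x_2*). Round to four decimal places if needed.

x_1 gives more utility per dollar, so spend all income on x_1: x_1* = M/p_1, x_2* = 0.
Numerically: x_1* = 33.5135, x_2* = 0.
Utility at the optimum: U(33.5135, 0) = 201.0811.

V = 201.0811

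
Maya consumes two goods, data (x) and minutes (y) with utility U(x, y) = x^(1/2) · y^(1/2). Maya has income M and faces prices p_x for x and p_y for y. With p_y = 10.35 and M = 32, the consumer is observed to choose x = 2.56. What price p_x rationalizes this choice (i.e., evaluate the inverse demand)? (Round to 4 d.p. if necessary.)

p_x = 6.25

The MRS is y/x. Set MRS = p_x/p_y.
Rearranging, p_y·y = p_x·x. Substituting into the budget gives p_x·x·(1 + 1) = M.
Demand: x*(p_x,p_y,M) = 0.5·M/p_x and y* = 0.5·M/p_y.
Set x* = 2.56 in the demand function and solve for p_x: p_x = 6.25.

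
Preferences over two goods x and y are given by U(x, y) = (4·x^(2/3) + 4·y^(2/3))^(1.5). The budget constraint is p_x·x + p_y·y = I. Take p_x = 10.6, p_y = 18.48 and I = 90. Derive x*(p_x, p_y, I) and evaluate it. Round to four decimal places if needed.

x* = 6.3886

MRS = MU_x/MU_y = (y/x)^(1/3). Set equal to p_x/p_y.
Hence y/x = (p_x/p_y)^(1/(1/3)), i.e. raised to the 3 power.
With the ratio pinned down, the budget gives x* = I/(p_x + p_y·(y/x)) and y* = (y/x)·x*.
Numerically y/x = 0.188717, so x* = 90/(10.6 + 18.48·0.188717) = 6.3886.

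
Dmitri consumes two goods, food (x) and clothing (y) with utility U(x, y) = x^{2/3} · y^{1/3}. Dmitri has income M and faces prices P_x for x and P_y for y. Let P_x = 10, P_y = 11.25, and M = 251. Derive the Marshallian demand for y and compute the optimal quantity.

The MRS is 2·y/x. Set MRS = P_x/P_y.
So 2/3·P_y·y = 1/3·P_x·x; combined with the budget, a share 2/3 of income goes to x.
Demand: x*(P_x,P_y,M) = 2/3·M/P_x and y* = 1/3·M/P_y.
At P_x=10, P_y=11.25, M=251: y* = 1/3·251/11.25 = 7.437.

y* = 7.437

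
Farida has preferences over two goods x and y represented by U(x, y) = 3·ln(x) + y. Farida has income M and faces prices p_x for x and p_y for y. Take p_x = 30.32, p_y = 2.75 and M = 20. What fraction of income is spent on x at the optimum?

Set MRS = p_x/p_y: (3/x)/1 = p_x/p_y.
So x*(p_x,p_y) = 3·p_y/p_x, independent of income; and y* = (M − 3·p_y)/p_y.
At the given prices: x* = 3·2.75/30.32 = 0.2721, and y* = 4.2727.
Expenditure on x: 30.32·0.2721 = 8.25; share = 0.4125.

share on x = 0.4125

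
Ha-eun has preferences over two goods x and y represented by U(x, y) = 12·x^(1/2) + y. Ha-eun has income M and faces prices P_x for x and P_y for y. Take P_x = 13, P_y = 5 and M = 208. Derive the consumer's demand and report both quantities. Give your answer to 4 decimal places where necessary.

Utility is quasi-linear in y; the FOC for x is 6/√x = P_x/P_y.
Thus x* = (6·P_y/P_x)² — independent of M — with the rest of income spent on y.
Plugging in: x* = (6·5/13)² = 5.3254, y* = 27.7538.

x* = 5.3254, y* = 27.7538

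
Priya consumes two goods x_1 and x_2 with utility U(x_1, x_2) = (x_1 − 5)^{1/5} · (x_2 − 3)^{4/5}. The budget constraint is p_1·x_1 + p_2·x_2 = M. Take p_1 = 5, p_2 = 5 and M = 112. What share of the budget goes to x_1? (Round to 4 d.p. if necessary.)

share on x_1 = 0.3518

This is Cobb-Douglas in (x_1−5, x_2−3): tangency gives 0.2·p_2·(x_2−3) = 0.8·p_1·(x_1−5).
After buying the subsistence bundle (5, 3), a share 0.2 of the remaining income goes to x_1: x_1* = 5 + 0.2·(M − 5p_1 − 3p_2)/p_1.
Discretionary income = 112 − 5·5 − 3·5 = 72; x_1* = 5 + 0.2·72/5 = 7.88; x_2* = 3 + 0.8·72/5 = 14.52.
Expenditure on x_1: 5·7.88 = 39.4; share = 0.3518.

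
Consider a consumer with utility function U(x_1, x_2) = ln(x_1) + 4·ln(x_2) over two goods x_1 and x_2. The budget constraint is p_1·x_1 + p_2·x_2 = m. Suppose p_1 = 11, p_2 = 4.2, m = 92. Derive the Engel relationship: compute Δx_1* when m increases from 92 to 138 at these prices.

Δx_1* = 0.8364

Tangency: MRS = (1/4)·x_2/x_1 = p_1/p_2.
Rearranging, p_2·x_2 = 4·p_1·x_1. Substituting into the budget gives p_1·x_1·(1 + 4) = m.
Demand: x_1*(p_1,p_2,m) = 0.2·m/p_1 and x_2* = 0.8·m/p_2.
At p_1=11, p_2=4.2, m=92: x_1* = 0.2·92/11 = 1.6727.
At m' = 138: x_1* = 2.5091. Change: 2.5091 − 1.6727 = 0.8364.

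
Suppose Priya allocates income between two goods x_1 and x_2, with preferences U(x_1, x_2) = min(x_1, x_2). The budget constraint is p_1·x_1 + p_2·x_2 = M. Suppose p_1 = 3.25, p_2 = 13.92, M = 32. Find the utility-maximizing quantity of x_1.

With perfect complements, no substitution: consume in ratio x_1:x_2 = 1:1.
Budget: p_1·x_1 + p_2·x_1 = M, so (p_1 + p_2)·x_1 = M.
Demand: x_1*(p_1,p_2,M) = M/(p_1 + p_2), x_2* = M/(p_1 + p_2).
Here 3.25 + 13.92 = 17.17, giving x_1* = 1.8637.

x_1* = 1.8637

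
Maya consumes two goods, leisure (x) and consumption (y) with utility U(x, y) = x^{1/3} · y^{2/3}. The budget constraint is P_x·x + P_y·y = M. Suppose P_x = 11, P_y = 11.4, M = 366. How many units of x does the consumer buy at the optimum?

Demand: x*(P_x,P_y,M) = 1/3·M/P_x and y* = 2/3·M/P_y.
At P_x=11, P_y=11.4, M=366: x* = 1/3·366/11 = 11.0909.

x* = 11.0909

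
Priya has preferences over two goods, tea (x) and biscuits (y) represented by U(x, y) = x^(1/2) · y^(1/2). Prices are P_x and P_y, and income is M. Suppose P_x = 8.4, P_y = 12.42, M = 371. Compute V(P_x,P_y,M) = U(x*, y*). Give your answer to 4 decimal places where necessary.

V = 18.1612

MU_x/MU_y = (0.5·y)/(0.5·x); tangency sets this equal to P_x/P_y.
So 0.5·P_y·y = 0.5·P_x·x; combined with the budget, a share 0.5 of income goes to x.
Demand: x*(P_x,P_y,M) = 0.5·M/P_x and y* = 0.5·M/P_y.
At P_x=8.4, P_y=12.42, M=371: x* = 0.5·371/8.4 = 22.0833, y* = 14.9356.
Utility at the optimum: U(22.0833, 14.9356) = 18.1612.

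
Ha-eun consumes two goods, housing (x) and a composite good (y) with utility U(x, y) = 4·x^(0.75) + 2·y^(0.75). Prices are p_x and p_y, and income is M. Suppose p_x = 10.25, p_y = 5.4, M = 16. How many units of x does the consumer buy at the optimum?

x* = 1.0936

MRS = MU_x/MU_y = 2·(y/x)^(0.25). Set equal to p_x/p_y.
Hence y/x = ((1/2)·p_x/p_y)^(1/(0.25)), i.e. raised to the 4 power.
With the ratio pinned down, the budget gives x* = M/(p_x + p_y·(y/x)) and y* = (y/x)·x*.
Numerically y/x = 0.811335, so x* = 16/(10.25 + 5.4·0.811335) = 1.0936.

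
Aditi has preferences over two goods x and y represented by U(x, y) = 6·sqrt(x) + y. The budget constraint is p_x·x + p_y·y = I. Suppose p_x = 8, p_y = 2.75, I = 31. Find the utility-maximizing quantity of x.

Plugging in: x* = (3·2.75/8)² = 1.0635.

x* = 1.0635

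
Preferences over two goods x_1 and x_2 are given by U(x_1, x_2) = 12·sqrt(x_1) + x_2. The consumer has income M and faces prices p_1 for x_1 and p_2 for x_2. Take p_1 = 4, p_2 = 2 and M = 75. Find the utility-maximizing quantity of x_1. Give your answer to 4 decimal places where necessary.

x_1* = 9

Utility is quasi-linear in x_2; the FOC for x_1 is 6/√x_1 = p_1/p_2.
Thus x_1* = (6·p_2/p_1)² — independent of M — with the rest of income spent on x_2.
Plugging in: x_1* = (6·2/4)² = 9.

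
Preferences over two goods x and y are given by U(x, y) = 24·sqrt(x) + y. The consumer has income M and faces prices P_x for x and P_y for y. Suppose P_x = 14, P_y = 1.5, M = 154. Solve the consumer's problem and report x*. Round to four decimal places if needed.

Set MRS = P_x/P_y: 12·x^(−1/2) = P_x/P_y.
Solve: √x = 12·P_y/P_x, so x*(P_x,P_y) = (12·P_y/P_x)², and y* = (M − P_x·x*)/P_y.
Plugging in: x* = (12·1.5/14)² = 1.6531.

x* = 1.6531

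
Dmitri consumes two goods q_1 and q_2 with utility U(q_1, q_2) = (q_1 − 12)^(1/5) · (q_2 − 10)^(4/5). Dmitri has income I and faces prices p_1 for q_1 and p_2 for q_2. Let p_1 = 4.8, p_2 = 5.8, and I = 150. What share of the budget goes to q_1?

This is Cobb-Douglas in (q_1−12, q_2−10): tangency gives 0.2·p_2·(q_2−10) = 0.8·p_1·(q_1−12).
Substituting into the budget: q_1* = 12 + 0.2·(I − 12·p_1 − 10·p_2)/p_1, and q_2* = 10 + 0.8·(…)/p_2.
Discretionary income = 150 − 12·4.8 − 10·5.8 = 34.4; q_1* = 12 + 0.2·34.4/4.8 = 13.4333; q_2* = 10 + 0.8·34.4/5.8 = 14.7448.
Expenditure on q_1: 4.8·13.4333 = 64.48; share = 0.4299.

share on q_1 = 0.4299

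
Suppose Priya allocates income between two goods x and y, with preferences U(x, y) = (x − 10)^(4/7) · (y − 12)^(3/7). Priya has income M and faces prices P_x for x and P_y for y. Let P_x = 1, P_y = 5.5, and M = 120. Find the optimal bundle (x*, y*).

Let x' = x−10, y' = y−12. MRS = (4/3)·y'/x' = P_x/P_y.
Substituting into the budget: x* = 10 + 4/7·(M − 10·P_x − 12·P_y)/P_x, and y* = 12 + 3/7·(…)/P_y.
Discretionary income = 120 − 10·1 − 12·5.5 = 44; x* = 10 + 4/7·44/1 = 35.1429; y* = 12 + 3/7·44/5.5 = 15.4286.

x* = 35.1429, y* = 15.4286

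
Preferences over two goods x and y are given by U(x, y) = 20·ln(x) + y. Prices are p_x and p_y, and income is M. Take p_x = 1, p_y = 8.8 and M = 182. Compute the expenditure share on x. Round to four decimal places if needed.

MU_x = 20/x, MU_y = 1. Tangency: 20/x = p_x/p_y.
So x*(p_x,p_y) = 20·p_y/p_x, independent of income; and y* = (M − 20·p_y)/p_y.
At the given prices: x* = 20·8.8/1 = 176, and y* = 0.6818.
Expenditure on x: 1·176 = 176; share = 0.967.

share on x = 0.967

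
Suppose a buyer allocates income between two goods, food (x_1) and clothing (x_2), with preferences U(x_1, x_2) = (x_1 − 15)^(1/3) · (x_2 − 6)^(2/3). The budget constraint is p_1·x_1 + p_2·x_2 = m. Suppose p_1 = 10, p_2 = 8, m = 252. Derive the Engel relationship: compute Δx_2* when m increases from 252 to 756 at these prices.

Δx_2* = 42

Let x_1' = x_1−15, x_2' = x_2−6. MRS = (1/2)·x_2'/x_1' = p_1/p_2.
Substituting into the budget: x_1* = 15 + 1/3·(m − 15·p_1 − 6·p_2)/p_1, and x_2* = 6 + 2/3·(…)/p_2.
Discretionary income = 252 − 15·10 − 6·8 = 54; x_2* = 6 + 2/3·54/8 = 10.5.
At m' = 756: x_2* = 52.5. Change: 52.5 − 10.5 = 42.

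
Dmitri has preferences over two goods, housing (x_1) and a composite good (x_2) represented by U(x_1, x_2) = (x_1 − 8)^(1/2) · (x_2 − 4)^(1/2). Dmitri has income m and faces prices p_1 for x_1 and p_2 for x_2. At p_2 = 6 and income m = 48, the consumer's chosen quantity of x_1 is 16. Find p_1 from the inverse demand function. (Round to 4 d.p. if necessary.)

This is Cobb-Douglas in (x_1−8, x_2−4): tangency gives 0.5·p_2·(x_2−4) = 0.5·p_1·(x_1−8).
Substituting into the budget: x_1* = 8 + 0.5·(m − 8·p_1 − 4·p_2)/p_1, and x_2* = 4 + 0.5·(…)/p_2.
Set x_1* = 16 in the demand function and solve for p_1: p_1 = 1.

p_1 = 1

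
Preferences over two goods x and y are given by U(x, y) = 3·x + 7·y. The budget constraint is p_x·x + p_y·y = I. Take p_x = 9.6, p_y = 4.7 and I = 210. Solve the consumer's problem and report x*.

y gives more utility per dollar, so spend all income on y: y* = I/p_y, x* = 0.
Numerically: x* = 0, y* = 44.6809.

x* = 0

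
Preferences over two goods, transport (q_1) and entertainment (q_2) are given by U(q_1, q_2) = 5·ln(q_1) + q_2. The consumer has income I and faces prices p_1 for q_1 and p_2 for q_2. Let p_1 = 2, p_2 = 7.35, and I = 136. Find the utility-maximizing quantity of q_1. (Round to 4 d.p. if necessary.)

Set MRS = p_1/p_2: (5/q_1)/1 = p_1/p_2.
So q_1*(p_1,p_2) = 5·p_2/p_1, independent of income; and q_2* = (I − 5·p_2)/p_2.
At the given prices: q_1* = 5·7.35/2 = 18.375.

q_1* = 18.375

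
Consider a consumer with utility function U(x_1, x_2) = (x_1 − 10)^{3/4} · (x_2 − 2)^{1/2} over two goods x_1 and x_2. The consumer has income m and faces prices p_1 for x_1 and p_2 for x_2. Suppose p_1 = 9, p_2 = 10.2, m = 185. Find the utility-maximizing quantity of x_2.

x_2* = 4.9255

Let x_1' = x_1−10, x_2' = x_2−2. MRS = (3/2)·x_2'/x_1' = p_1/p_2.
Substituting into the budget: x_1* = 10 + 0.6·(m − 10·p_1 − 2·p_2)/p_1, and x_2* = 2 + 0.4·(…)/p_2.
Discretionary income = 185 − 10·9 − 2·10.2 = 74.6; x_2* = 2 + 0.4·74.6/10.2 = 4.9255.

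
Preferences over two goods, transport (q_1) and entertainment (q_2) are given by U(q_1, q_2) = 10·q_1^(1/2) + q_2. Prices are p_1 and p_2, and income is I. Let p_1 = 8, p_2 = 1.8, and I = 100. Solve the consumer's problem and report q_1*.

q_1* = 1.2656

MU_q_1 = 5/√q_1, MU_q_2 = 1. Tangency: 5/√q_1 = p_1/p_2.
Solve: √q_1 = 5·p_2/p_1, so q_1*(p_1,p_2) = (5·p_2/p_1)², and q_2* = (I − p_1·q_1*)/p_2.
Plugging in: q_1* = (5·1.8/8)² = 1.2656.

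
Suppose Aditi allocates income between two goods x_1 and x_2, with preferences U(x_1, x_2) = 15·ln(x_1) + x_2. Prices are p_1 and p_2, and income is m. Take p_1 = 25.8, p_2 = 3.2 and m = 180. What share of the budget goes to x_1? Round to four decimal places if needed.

share on x_1 = 0.2667

Set MRS = p_1/p_2: (15/x_1)/1 = p_1/p_2.
So x_1*(p_1,p_2) = 15·p_2/p_1, independent of income; and x_2* = (m − 15·p_2)/p_2.
At the given prices: x_1* = 15·3.2/25.8 = 1.8605, and x_2* = 41.25.
Expenditure on x_1: 25.8·1.8605 = 48; share = 0.2667.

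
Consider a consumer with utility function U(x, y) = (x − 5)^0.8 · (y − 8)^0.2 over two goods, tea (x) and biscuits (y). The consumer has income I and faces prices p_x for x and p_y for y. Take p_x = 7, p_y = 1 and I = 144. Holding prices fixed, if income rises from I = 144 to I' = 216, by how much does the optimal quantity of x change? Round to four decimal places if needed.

Δx* = 8.2286

Discretionary income = 144 − 5·7 − 8·1 = 101; x* = 5 + 0.8·101/7 = 16.5429.
At I' = 216: x* = 24.7714. Change: 24.7714 − 16.5429 = 8.2286.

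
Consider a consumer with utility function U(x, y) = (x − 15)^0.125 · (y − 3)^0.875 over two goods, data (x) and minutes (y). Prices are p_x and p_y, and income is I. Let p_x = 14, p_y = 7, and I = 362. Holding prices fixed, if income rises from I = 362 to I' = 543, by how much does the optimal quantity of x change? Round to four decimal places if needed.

Δx* = 1.6161

MRS = (1/7)·(y−3)/(x−15). Tangency with p_x/p_y gives y−3 = 7·(p_x/p_y)·(x−15).
Substituting into the budget: x* = 15 + 0.125·(I − 15·p_x − 3·p_y)/p_x, and y* = 3 + 0.875·(…)/p_y.
Discretionary income = 362 − 15·14 − 3·7 = 131; x* = 15 + 0.125·131/14 = 16.1696.
At I' = 543: x* = 17.7857. Change: 17.7857 − 16.1696 = 1.6161.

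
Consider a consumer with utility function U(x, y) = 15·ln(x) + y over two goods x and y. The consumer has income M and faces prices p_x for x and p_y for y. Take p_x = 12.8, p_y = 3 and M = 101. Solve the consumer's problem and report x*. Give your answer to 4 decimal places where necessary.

x* = 3.5156

Set MRS = p_x/p_y: (15/x)/1 = p_x/p_y.
So x*(p_x,p_y) = 15·p_y/p_x, independent of income; and y* = (M − 15·p_y)/p_y.
At the given prices: x* = 15·3/12.8 = 3.5156.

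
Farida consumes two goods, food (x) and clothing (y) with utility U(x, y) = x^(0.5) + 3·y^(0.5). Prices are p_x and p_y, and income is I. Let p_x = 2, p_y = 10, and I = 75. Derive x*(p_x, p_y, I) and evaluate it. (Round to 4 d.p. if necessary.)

x* = 13.3929

MRS = MU_x/MU_y = (1/3)·(y/x)^(0.5). Set equal to p_x/p_y.
Hence y/x = (3·p_x/p_y)^(1/(0.5)), i.e. raised to the 2 power.
Substitute y = (y/x)·x into the budget: x* = I/(p_x + p_y·(y/x)).
Numerically y/x = 0.36, so x* = 75/(2 + 10·0.36) = 13.3929.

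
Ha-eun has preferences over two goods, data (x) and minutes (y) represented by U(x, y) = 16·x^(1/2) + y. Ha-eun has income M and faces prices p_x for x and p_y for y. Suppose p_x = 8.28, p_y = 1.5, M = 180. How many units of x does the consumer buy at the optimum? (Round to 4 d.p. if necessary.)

x* = 2.1004

MU_x = 8/√x, MU_y = 1. Tangency: 8/√x = p_x/p_y.
Solve: √x = 8·p_y/p_x, so x*(p_x,p_y) = (8·p_y/p_x)², and y* = (M − p_x·x*)/p_y.
Plugging in: x* = (8·1.5/8.28)² = 2.1004.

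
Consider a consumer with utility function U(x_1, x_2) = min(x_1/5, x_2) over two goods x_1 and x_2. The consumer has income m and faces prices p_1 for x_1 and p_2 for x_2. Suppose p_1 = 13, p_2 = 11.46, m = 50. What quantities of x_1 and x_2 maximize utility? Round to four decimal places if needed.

x_1* = 3.2697, x_2* = 0.6539

With perfect complements, no substitution: consume in ratio x_1:x_2 = 5:1.
Budget: p_1·x_1 + p_2·(1/5)·x_1 = m, so (5·p_1 + p_2)·x_1 = 5·m.
Demand: x_1*(p_1,p_2,m) = 5·m/(5·p_1 + p_2), x_2* = m/(5·p_1 + p_2).
Here 5·13 + 11.46 = 76.46, giving x_1* = 3.2697 and x_2* = 0.6539.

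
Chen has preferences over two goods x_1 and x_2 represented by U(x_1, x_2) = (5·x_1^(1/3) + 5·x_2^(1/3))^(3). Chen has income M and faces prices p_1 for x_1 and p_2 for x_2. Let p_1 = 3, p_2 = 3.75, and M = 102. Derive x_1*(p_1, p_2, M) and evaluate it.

MRS = MU_x_1/MU_x_2 = (x_2/x_1)^(2/3). Set equal to p_1/p_2.
Solve for the ratio: x_2/x_1 = [p_1/p_2]^(1.5).
With the ratio pinned down, the budget gives x_1* = M/(p_1 + p_2·(x_2/x_1)) and x_2* = (x_2/x_1)·x_1*.
Numerically x_2/x_1 = 0.715542, so x_1* = 102/(3 + 3.75·0.715542) = 17.9474.

x_1* = 17.9474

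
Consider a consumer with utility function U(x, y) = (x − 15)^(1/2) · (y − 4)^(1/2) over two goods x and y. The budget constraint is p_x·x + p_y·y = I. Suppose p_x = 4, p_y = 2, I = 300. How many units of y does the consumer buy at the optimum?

MRS = (y−4)/(x−15). Tangency with p_x/p_y gives y−4 = (p_x/p_y)·(x−15).
After buying the subsistence bundle (15, 4), a share 0.5 of the remaining income goes to x: x* = 15 + 0.5·(I − 15p_x − 4p_y)/p_x.
Discretionary income = 300 − 15·4 − 4·2 = 232; y* = 4 + 0.5·232/2 = 62.

y* = 62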